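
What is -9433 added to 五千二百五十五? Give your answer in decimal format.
Convert 五千二百五十五 (Chinese numeral) → 5×1000 + 2×100 + 5×10 + 5 = 5255 (decimal)
Compute -9433 + 5255 = -4178
-4178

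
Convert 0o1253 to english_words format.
Convert 0o1253 (octal) → 1×512 + 2×64 + 5×8 + 3 = 683 (decimal)
Convert 683 (decimal) → 683 = 6×100 + 83 → six hundred eighty-three (English words)
six hundred eighty-three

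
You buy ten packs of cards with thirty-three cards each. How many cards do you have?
Convert thirty-three (English words) → 33 (decimal)
Convert ten (English words) → 10 (decimal)
Compute 33 × 10 = 330
330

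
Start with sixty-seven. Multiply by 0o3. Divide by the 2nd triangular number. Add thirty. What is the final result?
Convert sixty-seven (English words) → 67 (decimal)
Start: 67
Convert 0o3 (octal) → 3 (decimal)
67 × 3 = 201
Convert the 2nd triangular number (triangular index) → 2×3/2 = 3 (decimal)
201 ÷ 3 = 67
Convert thirty (English words) → 30 (decimal)
67 + 30 = 97
97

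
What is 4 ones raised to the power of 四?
Convert 4 ones (place-value notation) → 4 (decimal)
Convert 四 (Chinese numeral) → 4 (decimal)
Compute 4 ^ 4 = 256
256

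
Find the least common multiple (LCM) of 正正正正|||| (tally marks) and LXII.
Convert 正正正正|||| (tally marks) → 5 + 5 + 5 + 5 + 4 = 24 (decimal)
Convert LXII (Roman numeral) → 50 + 10 + 1 + 1 = 62 (decimal)
Compute lcm(24, 62) = 744
744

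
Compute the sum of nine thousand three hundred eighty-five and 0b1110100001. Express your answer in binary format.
Convert nine thousand three hundred eighty-five (English words) → 9×1000 + 3×100 + 85 = 9385 (decimal)
Convert 0b1110100001 (binary) → 512 + 256 + 128 + 32 + 1 = 929 (decimal)
Compute 9385 + 929 = 10314
Convert 10314 (decimal) → 10314 = 8192 + 2048 + 64 + 8 + 2 → 0b10100001001010 (binary)
0b10100001001010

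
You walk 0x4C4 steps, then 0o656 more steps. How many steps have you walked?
Convert 0x4C4 (hexadecimal) → 4×256 + 12×16 + 4 = 1220 (decimal)
Convert 0o656 (octal) → 6×64 + 5×8 + 6 = 430 (decimal)
Compute 1220 + 430 = 1650
1650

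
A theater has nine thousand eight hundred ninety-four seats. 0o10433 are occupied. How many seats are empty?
Convert nine thousand eight hundred ninety-four (English words) → 9×1000 + 8×100 + 94 = 9894 (decimal)
Convert 0o10433 (octal) → 1×4096 + 4×64 + 3×8 + 3 = 4379 (decimal)
Compute 9894 - 4379 = 5515
5515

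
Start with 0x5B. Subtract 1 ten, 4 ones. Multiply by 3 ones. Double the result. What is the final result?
Convert 0x5B (hexadecimal) → 5×16 + 11 = 91 (decimal)
Start: 91
Convert 1 ten, 4 ones (place-value notation) → 1×10 + 4 = 14 (decimal)
91 - 14 = 77
Convert 3 ones (place-value notation) → 3 (decimal)
77 × 3 = 231
231 × 2 = 462
462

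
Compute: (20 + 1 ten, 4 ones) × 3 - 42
Convert 1 ten, 4 ones (place-value notation) → 1×10 + 4 = 14 (decimal)
Expression in decimal: (20 + 14) × 3 - 42
Parentheses first: 20 + 14 = 34
Multiply: 34 × 3 = 102
Subtract: 102 - 42 = 60
60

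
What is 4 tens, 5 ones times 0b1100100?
Convert 4 tens, 5 ones (place-value notation) → 4×10 + 5 = 45 (decimal)
Convert 0b1100100 (binary) → 64 + 32 + 4 = 100 (decimal)
Compute 45 × 100 = 4500
4500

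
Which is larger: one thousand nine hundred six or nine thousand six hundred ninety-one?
Convert one thousand nine hundred six (English words) → 1×1000 + 9×100 + 6 = 1906 (decimal)
Convert nine thousand six hundred ninety-one (English words) → 9×1000 + 6×100 + 91 = 9691 (decimal)
Compare 1906 vs 9691: larger = 9691
9691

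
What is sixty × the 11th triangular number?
Convert sixty (English words) → 60 (decimal)
Convert the 11th triangular number (triangular index) → 11×12/2 = 66 (decimal)
Compute 60 × 66 = 3960
3960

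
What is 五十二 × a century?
Convert 五十二 (Chinese numeral) → 5×10 + 2 = 52 (decimal)
Convert a century (colloquial) → 100 (decimal)
Compute 52 × 100 = 5200
5200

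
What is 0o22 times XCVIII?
Convert 0o22 (octal) → 2×8 + 2 = 18 (decimal)
Convert XCVIII (Roman numeral) → 90 + 5 + 1 + 1 + 1 = 98 (decimal)
Compute 18 × 98 = 1764
1764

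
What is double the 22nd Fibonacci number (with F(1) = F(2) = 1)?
The 22nd Fibonacci number (with F(1) = F(2) = 1) = 17711
Compute 17711 × 2 = 35422
35422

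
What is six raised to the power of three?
Convert six (English words) → 6 (decimal)
Convert three (English words) → 3 (decimal)
Compute 6 ^ 3 = 216
216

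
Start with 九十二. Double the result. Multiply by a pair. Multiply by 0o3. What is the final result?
Convert 九十二 (Chinese numeral) → 9×10 + 2 = 92 (decimal)
Start: 92
92 × 2 = 184
Convert a pair (colloquial) → 2 (decimal)
184 × 2 = 368
Convert 0o3 (octal) → 3 (decimal)
368 × 3 = 1104
1104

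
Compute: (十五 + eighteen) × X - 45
Convert 十五 (Chinese numeral) → 1×10 + 5 = 15 (decimal)
Convert eighteen (English words) → 18 (decimal)
Convert X (Roman numeral) → 10 (decimal)
Expression in decimal: (15 + 18) × 10 - 45
Parentheses first: 15 + 18 = 33
Multiply: 33 × 10 = 330
Subtract: 330 - 45 = 285
285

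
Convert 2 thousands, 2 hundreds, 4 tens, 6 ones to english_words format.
Convert 2 thousands, 2 hundreds, 4 tens, 6 ones (place-value notation) → 2×1000 + 2×100 + 4×10 + 6 = 2246 (decimal)
Convert 2246 (decimal) → 2246 = 2×1000 + 2×100 + 46 → two thousand two hundred forty-six (English words)
two thousand two hundred forty-six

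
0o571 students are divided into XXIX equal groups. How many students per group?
Convert 0o571 (octal) → 5×64 + 7×8 + 1 = 377 (decimal)
Convert XXIX (Roman numeral) → 10 + 10 + 9 = 29 (decimal)
Compute 377 ÷ 29 = 13
13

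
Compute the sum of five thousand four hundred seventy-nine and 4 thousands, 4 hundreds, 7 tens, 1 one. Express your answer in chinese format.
Convert five thousand four hundred seventy-nine (English words) → 5×1000 + 4×100 + 79 = 5479 (decimal)
Convert 4 thousands, 4 hundreds, 7 tens, 1 one (place-value notation) → 4×1000 + 4×100 + 7×10 + 1 = 4471 (decimal)
Compute 5479 + 4471 = 9950
Convert 9950 (decimal) → 9950 = 9×1000 + 9×100 + 5×10 → 九千九百五十 (Chinese numeral)
九千九百五十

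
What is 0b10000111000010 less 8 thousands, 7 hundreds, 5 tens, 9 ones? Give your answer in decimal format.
Convert 0b10000111000010 (binary) → 8192 + 256 + 128 + 64 + 2 = 8642 (decimal)
Convert 8 thousands, 7 hundreds, 5 tens, 9 ones (place-value notation) → 8×1000 + 7×100 + 5×10 + 9 = 8759 (decimal)
Compute 8642 - 8759 = -117
-117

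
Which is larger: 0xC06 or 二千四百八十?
Convert 0xC06 (hexadecimal) → 12×256 + 6 = 3078 (decimal)
Convert 二千四百八十 (Chinese numeral) → 2×1000 + 4×100 + 8×10 = 2480 (decimal)
Compare 3078 vs 2480: larger = 3078
3078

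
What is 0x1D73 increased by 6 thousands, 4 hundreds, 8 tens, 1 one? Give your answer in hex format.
Convert 0x1D73 (hexadecimal) → 1×4096 + 13×256 + 7×16 + 3 = 7539 (decimal)
Convert 6 thousands, 4 hundreds, 8 tens, 1 one (place-value notation) → 6×1000 + 4×100 + 8×10 + 1 = 6481 (decimal)
Compute 7539 + 6481 = 14020
Convert 14020 (decimal) → 14020 = 3×4096 + 6×256 + 12×16 + 4 → 0x36C4 (hexadecimal)
0x36C4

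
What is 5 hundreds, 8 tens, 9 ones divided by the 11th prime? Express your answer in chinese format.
Convert 5 hundreds, 8 tens, 9 ones (place-value notation) → 5×100 + 8×10 + 9 = 589 (decimal)
Convert the 11th prime (prime index) → 31 (decimal)
Compute 589 ÷ 31 = 19
Convert 19 (decimal) → 19 = 1×10 + 9 → 十九 (Chinese numeral)
十九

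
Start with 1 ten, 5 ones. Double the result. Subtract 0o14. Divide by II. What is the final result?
Convert 1 ten, 5 ones (place-value notation) → 1×10 + 5 = 15 (decimal)
Start: 15
15 × 2 = 30
Convert 0o14 (octal) → 1×8 + 4 = 12 (decimal)
30 - 12 = 18
Convert II (Roman numeral) → 1 + 1 = 2 (decimal)
18 ÷ 2 = 9
9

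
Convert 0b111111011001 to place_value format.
Convert 0b111111011001 (binary) → 2048 + 1024 + 512 + 256 + 128 + 64 + 16 + 8 + 1 = 4057 (decimal)
Convert 4057 (decimal) → 4057 = 4×1000 + 5×10 + 7 → 4 thousands, 5 tens, 7 ones (place-value notation)
4 thousands, 5 tens, 7 ones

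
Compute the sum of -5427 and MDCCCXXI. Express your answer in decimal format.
Convert MDCCCXXI (Roman numeral) → 1000 + 500 + 100 + 100 + 100 + 10 + 10 + 1 = 1821 (decimal)
Compute -5427 + 1821 = -3606
-3606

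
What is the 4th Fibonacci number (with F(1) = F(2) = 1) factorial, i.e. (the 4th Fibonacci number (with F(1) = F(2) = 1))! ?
Convert the 4th Fibonacci number (with F(1) = F(2) = 1) (Fibonacci index) → 1, 1, 2, 3 → 3 (decimal)
Compute 3! = 6
6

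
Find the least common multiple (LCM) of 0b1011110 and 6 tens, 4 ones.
Convert 0b1011110 (binary) → 64 + 16 + 8 + 4 + 2 = 94 (decimal)
Convert 6 tens, 4 ones (place-value notation) → 6×10 + 4 = 64 (decimal)
Compute lcm(94, 64) = 3008
3008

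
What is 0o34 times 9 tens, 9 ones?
Convert 0o34 (octal) → 3×8 + 4 = 28 (decimal)
Convert 9 tens, 9 ones (place-value notation) → 9×10 + 9 = 99 (decimal)
Compute 28 × 99 = 2772
2772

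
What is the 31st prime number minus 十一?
The 31st prime number = 127
Convert 十一 (Chinese numeral) → 1×10 + 1 = 11 (decimal)
Compute 127 - 11 = 116
116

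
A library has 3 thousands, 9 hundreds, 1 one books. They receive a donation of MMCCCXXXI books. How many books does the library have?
Convert 3 thousands, 9 hundreds, 1 one (place-value notation) → 3×1000 + 9×100 + 1 = 3901 (decimal)
Convert MMCCCXXXI (Roman numeral) → 1000 + 1000 + 100 + 100 + 100 + 10 + 10 + 10 + 1 = 2331 (decimal)
Compute 3901 + 2331 = 6232
6232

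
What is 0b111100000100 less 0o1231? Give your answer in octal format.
Convert 0b111100000100 (binary) → 2048 + 1024 + 512 + 256 + 4 = 3844 (decimal)
Convert 0o1231 (octal) → 1×512 + 2×64 + 3×8 + 1 = 665 (decimal)
Compute 3844 - 665 = 3179
Convert 3179 (decimal) → 3179 = 6×512 + 1×64 + 5×8 + 3 → 0o6153 (octal)
0o6153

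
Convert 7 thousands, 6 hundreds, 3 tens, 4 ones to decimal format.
Convert 7 thousands, 6 hundreds, 3 tens, 4 ones (place-value notation) → 7×1000 + 6×100 + 3×10 + 4 = 7634 (decimal)
7634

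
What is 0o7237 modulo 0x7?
Convert 0o7237 (octal) → 7×512 + 2×64 + 3×8 + 7 = 3743 (decimal)
Convert 0x7 (hexadecimal) → 7 (decimal)
Compute 3743 mod 7 = 5
5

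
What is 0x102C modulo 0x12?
Convert 0x102C (hexadecimal) → 1×4096 + 2×16 + 12 = 4140 (decimal)
Convert 0x12 (hexadecimal) → 1×16 + 2 = 18 (decimal)
Compute 4140 mod 18 = 0
0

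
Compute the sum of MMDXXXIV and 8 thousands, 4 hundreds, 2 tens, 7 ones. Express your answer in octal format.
Convert MMDXXXIV (Roman numeral) → 1000 + 1000 + 500 + 10 + 10 + 10 + 4 = 2534 (decimal)
Convert 8 thousands, 4 hundreds, 2 tens, 7 ones (place-value notation) → 8×1000 + 4×100 + 2×10 + 7 = 8427 (decimal)
Compute 2534 + 8427 = 10961
Convert 10961 (decimal) → 10961 = 2×4096 + 5×512 + 3×64 + 2×8 + 1 → 0o25321 (octal)
0o25321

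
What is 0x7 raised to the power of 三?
Convert 0x7 (hexadecimal) → 7 (decimal)
Convert 三 (Chinese numeral) → 3 (decimal)
Compute 7 ^ 3 = 343
343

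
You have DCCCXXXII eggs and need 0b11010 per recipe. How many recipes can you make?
Convert DCCCXXXII (Roman numeral) → 500 + 100 + 100 + 100 + 10 + 10 + 10 + 1 + 1 = 832 (decimal)
Convert 0b11010 (binary) → 16 + 8 + 2 = 26 (decimal)
Compute 832 ÷ 26 = 32
32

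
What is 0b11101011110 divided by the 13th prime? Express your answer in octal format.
Convert 0b11101011110 (binary) → 1024 + 512 + 256 + 64 + 16 + 8 + 4 + 2 = 1886 (decimal)
Convert the 13th prime (prime index) → 41 (decimal)
Compute 1886 ÷ 41 = 46
Convert 46 (decimal) → 46 = 5×8 + 6 → 0o56 (octal)
0o56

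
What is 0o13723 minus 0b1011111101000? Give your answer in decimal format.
Convert 0o13723 (octal) → 1×4096 + 3×512 + 7×64 + 2×8 + 3 = 6099 (decimal)
Convert 0b1011111101000 (binary) → 4096 + 1024 + 512 + 256 + 128 + 64 + 32 + 8 = 6120 (decimal)
Compute 6099 - 6120 = -21
-21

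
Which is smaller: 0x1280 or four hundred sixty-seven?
Convert 0x1280 (hexadecimal) → 1×4096 + 2×256 + 8×16 = 4736 (decimal)
Convert four hundred sixty-seven (English words) → 4×100 + 67 = 467 (decimal)
Compare 4736 vs 467: smaller = 467
467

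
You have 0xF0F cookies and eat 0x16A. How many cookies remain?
Convert 0xF0F (hexadecimal) → 15×256 + 15 = 3855 (decimal)
Convert 0x16A (hexadecimal) → 1×256 + 6×16 + 10 = 362 (decimal)
Compute 3855 - 362 = 3493
3493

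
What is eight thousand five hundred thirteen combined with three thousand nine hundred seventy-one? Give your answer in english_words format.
Convert eight thousand five hundred thirteen (English words) → 8×1000 + 5×100 + 13 = 8513 (decimal)
Convert three thousand nine hundred seventy-one (English words) → 3×1000 + 9×100 + 71 = 3971 (decimal)
Compute 8513 + 3971 = 12484
Convert 12484 (decimal) → 12484 = 12×1000 + 4×100 + 84 → twelve thousand four hundred eighty-four (English words)
twelve thousand four hundred eighty-four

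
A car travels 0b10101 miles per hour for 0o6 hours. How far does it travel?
Convert 0b10101 (binary) → 16 + 4 + 1 = 21 (decimal)
Convert 0o6 (octal) → 6 (decimal)
Compute 21 × 6 = 126
126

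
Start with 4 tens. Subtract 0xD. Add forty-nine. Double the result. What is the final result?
Convert 4 tens (place-value notation) → 4×10 = 40 (decimal)
Start: 40
Convert 0xD (hexadecimal) → 13 (decimal)
40 - 13 = 27
Convert forty-nine (English words) → 49 (decimal)
27 + 49 = 76
76 × 2 = 152
152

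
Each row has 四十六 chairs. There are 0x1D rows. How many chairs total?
Convert 四十六 (Chinese numeral) → 4×10 + 6 = 46 (decimal)
Convert 0x1D (hexadecimal) → 1×16 + 13 = 29 (decimal)
Compute 46 × 29 = 1334
1334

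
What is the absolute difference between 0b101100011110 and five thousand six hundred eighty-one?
Convert 0b101100011110 (binary) → 2048 + 512 + 256 + 16 + 8 + 4 + 2 = 2846 (decimal)
Convert five thousand six hundred eighty-one (English words) → 5×1000 + 6×100 + 81 = 5681 (decimal)
Compute |2846 - 5681| = 2835
2835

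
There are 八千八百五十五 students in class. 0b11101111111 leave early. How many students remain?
Convert 八千八百五十五 (Chinese numeral) → 8×1000 + 8×100 + 5×10 + 5 = 8855 (decimal)
Convert 0b11101111111 (binary) → 1024 + 512 + 256 + 64 + 32 + 16 + 8 + 4 + 2 + 1 = 1919 (decimal)
Compute 8855 - 1919 = 6936
6936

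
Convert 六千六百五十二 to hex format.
Convert 六千六百五十二 (Chinese numeral) → 6×1000 + 6×100 + 5×10 + 2 = 6652 (decimal)
Convert 6652 (decimal) → 6652 = 1×4096 + 9×256 + 15×16 + 12 → 0x19FC (hexadecimal)
0x19FC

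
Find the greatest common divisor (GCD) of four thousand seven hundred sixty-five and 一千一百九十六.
Convert four thousand seven hundred sixty-five (English words) → 4×1000 + 7×100 + 65 = 4765 (decimal)
Convert 一千一百九十六 (Chinese numeral) → 1×1000 + 1×100 + 9×10 + 6 = 1196 (decimal)
Compute gcd(4765, 1196) = 1
1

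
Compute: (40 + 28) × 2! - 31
Convert 2! (factorial) → 2 (decimal)
Expression in decimal: (40 + 28) × 2 - 31
Parentheses first: 40 + 28 = 68
Multiply: 68 × 2 = 136
Subtract: 136 - 31 = 105
105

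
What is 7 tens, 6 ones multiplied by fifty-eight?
Convert 7 tens, 6 ones (place-value notation) → 7×10 + 6 = 76 (decimal)
Convert fifty-eight (English words) → 58 (decimal)
Compute 76 × 58 = 4408
4408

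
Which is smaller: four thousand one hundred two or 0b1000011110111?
Convert four thousand one hundred two (English words) → 4×1000 + 1×100 + 2 = 4102 (decimal)
Convert 0b1000011110111 (binary) → 4096 + 128 + 64 + 32 + 16 + 4 + 2 + 1 = 4343 (decimal)
Compare 4102 vs 4343: smaller = 4102
4102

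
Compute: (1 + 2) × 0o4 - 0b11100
Convert 0o4 (octal) → 4 (decimal)
Convert 0b11100 (binary) → 16 + 8 + 4 = 28 (decimal)
Expression in decimal: (1 + 2) × 4 - 28
Parentheses first: 1 + 2 = 3
Multiply: 3 × 4 = 12
Subtract: 12 - 28 = -16
-16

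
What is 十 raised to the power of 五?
Convert 十 (Chinese numeral) → 1×10 = 10 (decimal)
Convert 五 (Chinese numeral) → 5 (decimal)
Compute 10 ^ 5 = 100000
100000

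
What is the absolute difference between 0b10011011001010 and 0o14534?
Convert 0b10011011001010 (binary) → 8192 + 1024 + 512 + 128 + 64 + 8 + 2 = 9930 (decimal)
Convert 0o14534 (octal) → 1×4096 + 4×512 + 5×64 + 3×8 + 4 = 6492 (decimal)
Compute |9930 - 6492| = 3438
3438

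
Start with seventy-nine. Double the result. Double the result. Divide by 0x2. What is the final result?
Convert seventy-nine (English words) → 79 (decimal)
Start: 79
79 × 2 = 158
158 × 2 = 316
Convert 0x2 (hexadecimal) → 2 (decimal)
316 ÷ 2 = 158
158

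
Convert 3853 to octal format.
Convert 3853 (decimal) → 3853 = 7×512 + 4×64 + 1×8 + 5 → 0o7415 (octal)
0o7415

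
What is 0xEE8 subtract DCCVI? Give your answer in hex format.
Convert 0xEE8 (hexadecimal) → 14×256 + 14×16 + 8 = 3816 (decimal)
Convert DCCVI (Roman numeral) → 500 + 100 + 100 + 5 + 1 = 706 (decimal)
Compute 3816 - 706 = 3110
Convert 3110 (decimal) → 3110 = 12×256 + 2×16 + 6 → 0xC26 (hexadecimal)
0xC26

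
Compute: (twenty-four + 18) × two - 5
Convert twenty-four (English words) → 24 (decimal)
Convert two (English words) → 2 (decimal)
Expression in decimal: (24 + 18) × 2 - 5
Parentheses first: 24 + 18 = 42
Multiply: 42 × 2 = 84
Subtract: 84 - 5 = 79
79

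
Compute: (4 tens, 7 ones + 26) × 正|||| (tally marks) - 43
Convert 4 tens, 7 ones (place-value notation) → 4×10 + 7 = 47 (decimal)
Convert 正|||| (tally marks) → 5 + 4 = 9 (decimal)
Expression in decimal: (47 + 26) × 9 - 43
Parentheses first: 47 + 26 = 73
Multiply: 73 × 9 = 657
Subtract: 657 - 43 = 614
614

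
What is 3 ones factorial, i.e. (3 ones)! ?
Convert 3 ones (place-value notation) → 3 (decimal)
Compute 3! = 6
6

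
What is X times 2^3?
Convert X (Roman numeral) → 10 (decimal)
Convert 2^3 (power) → 8 (decimal)
Compute 10 × 8 = 80
80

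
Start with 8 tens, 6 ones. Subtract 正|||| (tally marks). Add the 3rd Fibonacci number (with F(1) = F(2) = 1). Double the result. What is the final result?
Convert 8 tens, 6 ones (place-value notation) → 8×10 + 6 = 86 (decimal)
Start: 86
Convert 正|||| (tally marks) → 5 + 4 = 9 (decimal)
86 - 9 = 77
Convert the 3rd Fibonacci number (with F(1) = F(2) = 1) (Fibonacci index) → 1, 1, 2 → 2 (decimal)
77 + 2 = 79
79 × 2 = 158
158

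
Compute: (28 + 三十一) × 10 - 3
Convert 三十一 (Chinese numeral) → 3×10 + 1 = 31 (decimal)
Expression in decimal: (28 + 31) × 10 - 3
Parentheses first: 28 + 31 = 59
Multiply: 59 × 10 = 590
Subtract: 590 - 3 = 587
587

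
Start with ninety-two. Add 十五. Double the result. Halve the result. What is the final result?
Convert ninety-two (English words) → 92 (decimal)
Start: 92
Convert 十五 (Chinese numeral) → 1×10 + 5 = 15 (decimal)
92 + 15 = 107
107 × 2 = 214
214 ÷ 2 = 107
107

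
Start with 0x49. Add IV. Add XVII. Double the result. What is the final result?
Convert 0x49 (hexadecimal) → 4×16 + 9 = 73 (decimal)
Start: 73
Convert IV (Roman numeral) → 4 (decimal)
73 + 4 = 77
Convert XVII (Roman numeral) → 10 + 5 + 1 + 1 = 17 (decimal)
77 + 17 = 94
94 × 2 = 188
188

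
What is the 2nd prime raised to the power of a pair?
Convert the 2nd prime (prime index) → 3 (decimal)
Convert a pair (colloquial) → 2 (decimal)
Compute 3 ^ 2 = 9
9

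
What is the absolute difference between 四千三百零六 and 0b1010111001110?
Convert 四千三百零六 (Chinese numeral) → 4×1000 + 3×100 + 6 = 4306 (decimal)
Convert 0b1010111001110 (binary) → 4096 + 1024 + 256 + 128 + 64 + 8 + 4 + 2 = 5582 (decimal)
Compute |4306 - 5582| = 1276
1276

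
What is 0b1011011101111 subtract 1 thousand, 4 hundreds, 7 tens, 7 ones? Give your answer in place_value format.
Convert 0b1011011101111 (binary) → 4096 + 1024 + 512 + 128 + 64 + 32 + 8 + 4 + 2 + 1 = 5871 (decimal)
Convert 1 thousand, 4 hundreds, 7 tens, 7 ones (place-value notation) → 1×1000 + 4×100 + 7×10 + 7 = 1477 (decimal)
Compute 5871 - 1477 = 4394
Convert 4394 (decimal) → 4394 = 4×1000 + 3×100 + 9×10 + 4 → 4 thousands, 3 hundreds, 9 tens, 4 ones (place-value notation)
4 thousands, 3 hundreds, 9 tens, 4 ones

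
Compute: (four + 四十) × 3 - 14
Convert four (English words) → 4 (decimal)
Convert 四十 (Chinese numeral) → 4×10 = 40 (decimal)
Expression in decimal: (4 + 40) × 3 - 14
Parentheses first: 4 + 40 = 44
Multiply: 44 × 3 = 132
Subtract: 132 - 14 = 118
118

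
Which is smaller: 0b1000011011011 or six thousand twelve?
Convert 0b1000011011011 (binary) → 4096 + 128 + 64 + 16 + 8 + 2 + 1 = 4315 (decimal)
Convert six thousand twelve (English words) → 6×1000 + 12 = 6012 (decimal)
Compare 4315 vs 6012: smaller = 4315
4315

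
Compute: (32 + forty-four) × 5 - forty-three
Convert forty-four (English words) → 44 (decimal)
Convert forty-three (English words) → 43 (decimal)
Expression in decimal: (32 + 44) × 5 - 43
Parentheses first: 32 + 44 = 76
Multiply: 76 × 5 = 380
Subtract: 380 - 43 = 337
337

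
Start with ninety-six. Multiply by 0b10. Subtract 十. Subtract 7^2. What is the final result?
Convert ninety-six (English words) → 96 (decimal)
Start: 96
Convert 0b10 (binary) → 2 (decimal)
96 × 2 = 192
Convert 十 (Chinese numeral) → 1×10 = 10 (decimal)
192 - 10 = 182
Convert 7^2 (power) → 49 (decimal)
182 - 49 = 133
133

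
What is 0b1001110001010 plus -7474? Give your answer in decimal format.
Convert 0b1001110001010 (binary) → 4096 + 512 + 256 + 128 + 8 + 2 = 5002 (decimal)
Compute 5002 + -7474 = -2472
-2472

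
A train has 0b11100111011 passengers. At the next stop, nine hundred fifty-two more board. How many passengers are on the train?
Convert 0b11100111011 (binary) → 1024 + 512 + 256 + 32 + 16 + 8 + 2 + 1 = 1851 (decimal)
Convert nine hundred fifty-two (English words) → 9×100 + 52 = 952 (decimal)
Compute 1851 + 952 = 2803
2803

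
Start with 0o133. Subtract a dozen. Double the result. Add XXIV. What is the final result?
Convert 0o133 (octal) → 1×64 + 3×8 + 3 = 91 (decimal)
Start: 91
Convert a dozen (colloquial) → 12 (decimal)
91 - 12 = 79
79 × 2 = 158
Convert XXIV (Roman numeral) → 10 + 10 + 4 = 24 (decimal)
158 + 24 = 182
182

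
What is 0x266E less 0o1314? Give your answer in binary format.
Convert 0x266E (hexadecimal) → 2×4096 + 6×256 + 6×16 + 14 = 9838 (decimal)
Convert 0o1314 (octal) → 1×512 + 3×64 + 1×8 + 4 = 716 (decimal)
Compute 9838 - 716 = 9122
Convert 9122 (decimal) → 9122 = 8192 + 512 + 256 + 128 + 32 + 2 → 0b10001110100010 (binary)
0b10001110100010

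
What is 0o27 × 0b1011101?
Convert 0o27 (octal) → 2×8 + 7 = 23 (decimal)
Convert 0b1011101 (binary) → 64 + 16 + 8 + 4 + 1 = 93 (decimal)
Compute 23 × 93 = 2139
2139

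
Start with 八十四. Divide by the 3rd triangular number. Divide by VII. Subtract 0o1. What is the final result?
Convert 八十四 (Chinese numeral) → 8×10 + 4 = 84 (decimal)
Start: 84
Convert the 3rd triangular number (triangular index) → 3×4/2 = 6 (decimal)
84 ÷ 6 = 14
Convert VII (Roman numeral) → 5 + 1 + 1 = 7 (decimal)
14 ÷ 7 = 2
Convert 0o1 (octal) → 1 (decimal)
2 - 1 = 1
1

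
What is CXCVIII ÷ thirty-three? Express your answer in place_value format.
Convert CXCVIII (Roman numeral) → 100 + 90 + 5 + 1 + 1 + 1 = 198 (decimal)
Convert thirty-three (English words) → 33 (decimal)
Compute 198 ÷ 33 = 6
Convert 6 (decimal) → 6 ones (place-value notation)
6 ones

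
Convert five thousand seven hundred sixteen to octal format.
Convert five thousand seven hundred sixteen (English words) → 5×1000 + 7×100 + 16 = 5716 (decimal)
Convert 5716 (decimal) → 5716 = 1×4096 + 3×512 + 1×64 + 2×8 + 4 → 0o13124 (octal)
0o13124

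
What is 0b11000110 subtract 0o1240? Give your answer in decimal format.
Convert 0b11000110 (binary) → 128 + 64 + 4 + 2 = 198 (decimal)
Convert 0o1240 (octal) → 1×512 + 2×64 + 4×8 = 672 (decimal)
Compute 198 - 672 = -474
-474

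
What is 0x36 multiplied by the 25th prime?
Convert 0x36 (hexadecimal) → 3×16 + 6 = 54 (decimal)
Convert the 25th prime (prime index) → 97 (decimal)
Compute 54 × 97 = 5238
5238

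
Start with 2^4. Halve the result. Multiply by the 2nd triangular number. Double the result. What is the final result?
Convert 2^4 (power) → 16 (decimal)
Start: 16
16 ÷ 2 = 8
Convert the 2nd triangular number (triangular index) → 2×3/2 = 3 (decimal)
8 × 3 = 24
24 × 2 = 48
48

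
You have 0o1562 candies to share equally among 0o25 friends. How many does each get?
Convert 0o1562 (octal) → 1×512 + 5×64 + 6×8 + 2 = 882 (decimal)
Convert 0o25 (octal) → 2×8 + 5 = 21 (decimal)
Compute 882 ÷ 21 = 42
42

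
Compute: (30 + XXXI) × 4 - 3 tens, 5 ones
Convert XXXI (Roman numeral) → 10 + 10 + 10 + 1 = 31 (decimal)
Convert 3 tens, 5 ones (place-value notation) → 3×10 + 5 = 35 (decimal)
Expression in decimal: (30 + 31) × 4 - 35
Parentheses first: 30 + 31 = 61
Multiply: 61 × 4 = 244
Subtract: 244 - 35 = 209
209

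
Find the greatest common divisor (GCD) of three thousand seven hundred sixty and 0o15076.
Convert three thousand seven hundred sixty (English words) → 3×1000 + 7×100 + 60 = 3760 (decimal)
Convert 0o15076 (octal) → 1×4096 + 5×512 + 7×8 + 6 = 6718 (decimal)
Compute gcd(3760, 6718) = 2
2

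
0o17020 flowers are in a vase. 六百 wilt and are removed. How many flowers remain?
Convert 0o17020 (octal) → 1×4096 + 7×512 + 2×8 = 7696 (decimal)
Convert 六百 (Chinese numeral) → 6×100 = 600 (decimal)
Compute 7696 - 600 = 7096
7096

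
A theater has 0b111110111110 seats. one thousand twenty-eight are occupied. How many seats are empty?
Convert 0b111110111110 (binary) → 2048 + 1024 + 512 + 256 + 128 + 32 + 16 + 8 + 4 + 2 = 4030 (decimal)
Convert one thousand twenty-eight (English words) → 1×1000 + 28 = 1028 (decimal)
Compute 4030 - 1028 = 3002
3002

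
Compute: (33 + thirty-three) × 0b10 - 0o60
Convert thirty-three (English words) → 33 (decimal)
Convert 0b10 (binary) → 2 (decimal)
Convert 0o60 (octal) → 6×8 = 48 (decimal)
Expression in decimal: (33 + 33) × 2 - 48
Parentheses first: 33 + 33 = 66
Multiply: 66 × 2 = 132
Subtract: 132 - 48 = 84
84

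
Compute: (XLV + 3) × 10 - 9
Convert XLV (Roman numeral) → 40 + 5 = 45 (decimal)
Expression in decimal: (45 + 3) × 10 - 9
Parentheses first: 45 + 3 = 48
Multiply: 48 × 10 = 480
Subtract: 480 - 9 = 471
471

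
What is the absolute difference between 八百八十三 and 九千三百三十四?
Convert 八百八十三 (Chinese numeral) → 8×100 + 8×10 + 3 = 883 (decimal)
Convert 九千三百三十四 (Chinese numeral) → 9×1000 + 3×100 + 3×10 + 4 = 9334 (decimal)
Compute |883 - 9334| = 8451
8451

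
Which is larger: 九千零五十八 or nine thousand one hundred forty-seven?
Convert 九千零五十八 (Chinese numeral) → 9×1000 + 5×10 + 8 = 9058 (decimal)
Convert nine thousand one hundred forty-seven (English words) → 9×1000 + 1×100 + 47 = 9147 (decimal)
Compare 9058 vs 9147: larger = 9147
9147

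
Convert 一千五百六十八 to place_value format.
Convert 一千五百六十八 (Chinese numeral) → 1×1000 + 5×100 + 6×10 + 8 = 1568 (decimal)
Convert 1568 (decimal) → 1568 = 1×1000 + 5×100 + 6×10 + 8 → 1 thousand, 5 hundreds, 6 tens, 8 ones (place-value notation)
1 thousand, 5 hundreds, 6 tens, 8 ones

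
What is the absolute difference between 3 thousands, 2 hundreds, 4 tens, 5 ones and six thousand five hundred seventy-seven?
Convert 3 thousands, 2 hundreds, 4 tens, 5 ones (place-value notation) → 3×1000 + 2×100 + 4×10 + 5 = 3245 (decimal)
Convert six thousand five hundred seventy-seven (English words) → 6×1000 + 5×100 + 77 = 6577 (decimal)
Compute |3245 - 6577| = 3332
3332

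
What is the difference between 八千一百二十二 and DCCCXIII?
Convert 八千一百二十二 (Chinese numeral) → 8×1000 + 1×100 + 2×10 + 2 = 8122 (decimal)
Convert DCCCXIII (Roman numeral) → 500 + 100 + 100 + 100 + 10 + 1 + 1 + 1 = 813 (decimal)
Difference: |8122 - 813| = 7309
7309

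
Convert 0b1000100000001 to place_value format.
Convert 0b1000100000001 (binary) → 4096 + 256 + 1 = 4353 (decimal)
Convert 4353 (decimal) → 4353 = 4×1000 + 3×100 + 5×10 + 3 → 4 thousands, 3 hundreds, 5 tens, 3 ones (place-value notation)
4 thousands, 3 hundreds, 5 tens, 3 ones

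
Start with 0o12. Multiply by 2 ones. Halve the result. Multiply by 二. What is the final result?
Convert 0o12 (octal) → 1×8 + 2 = 10 (decimal)
Start: 10
Convert 2 ones (place-value notation) → 2 (decimal)
10 × 2 = 20
20 ÷ 2 = 10
Convert 二 (Chinese numeral) → 2 (decimal)
10 × 2 = 20
20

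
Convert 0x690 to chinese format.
Convert 0x690 (hexadecimal) → 6×256 + 9×16 = 1680 (decimal)
Convert 1680 (decimal) → 1680 = 1×1000 + 6×100 + 8×10 → 一千六百八十 (Chinese numeral)
一千六百八十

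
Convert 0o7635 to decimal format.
Convert 0o7635 (octal) → 7×512 + 6×64 + 3×8 + 5 = 3997 (decimal)
3997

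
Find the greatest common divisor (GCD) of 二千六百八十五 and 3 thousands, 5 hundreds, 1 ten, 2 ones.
Convert 二千六百八十五 (Chinese numeral) → 2×1000 + 6×100 + 8×10 + 5 = 2685 (decimal)
Convert 3 thousands, 5 hundreds, 1 ten, 2 ones (place-value notation) → 3×1000 + 5×100 + 1×10 + 2 = 3512 (decimal)
Compute gcd(2685, 3512) = 1
1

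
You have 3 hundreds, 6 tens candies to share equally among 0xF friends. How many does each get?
Convert 3 hundreds, 6 tens (place-value notation) → 3×100 + 6×10 = 360 (decimal)
Convert 0xF (hexadecimal) → 15 (decimal)
Compute 360 ÷ 15 = 24
24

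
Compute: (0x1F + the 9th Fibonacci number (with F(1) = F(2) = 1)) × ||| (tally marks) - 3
Convert 0x1F (hexadecimal) → 1×16 + 15 = 31 (decimal)
Convert the 9th Fibonacci number (with F(1) = F(2) = 1) (Fibonacci index) → 1, 1, 2, 3, 5, 8, 13, 21, 34 → 34 (decimal)
Convert ||| (tally marks) → 3 (decimal)
Expression in decimal: (31 + 34) × 3 - 3
Parentheses first: 31 + 34 = 65
Multiply: 65 × 3 = 195
Subtract: 195 - 3 = 192
192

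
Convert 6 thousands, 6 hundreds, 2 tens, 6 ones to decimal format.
Convert 6 thousands, 6 hundreds, 2 tens, 6 ones (place-value notation) → 6×1000 + 6×100 + 2×10 + 6 = 6626 (decimal)
6626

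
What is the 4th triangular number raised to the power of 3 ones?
Convert the 4th triangular number (triangular index) → 4×5/2 = 10 (decimal)
Convert 3 ones (place-value notation) → 3 (decimal)
Compute 10 ^ 3 = 1000
1000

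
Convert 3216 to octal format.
Convert 3216 (decimal) → 3216 = 6×512 + 2×64 + 2×8 → 0o6220 (octal)
0o6220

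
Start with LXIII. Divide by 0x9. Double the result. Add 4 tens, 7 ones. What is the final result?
Convert LXIII (Roman numeral) → 50 + 10 + 1 + 1 + 1 = 63 (decimal)
Start: 63
Convert 0x9 (hexadecimal) → 9 (decimal)
63 ÷ 9 = 7
7 × 2 = 14
Convert 4 tens, 7 ones (place-value notation) → 4×10 + 7 = 47 (decimal)
14 + 47 = 61
61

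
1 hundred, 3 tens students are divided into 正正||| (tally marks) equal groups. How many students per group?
Convert 1 hundred, 3 tens (place-value notation) → 1×100 + 3×10 = 130 (decimal)
Convert 正正||| (tally marks) → 5 + 5 + 3 = 13 (decimal)
Compute 130 ÷ 13 = 10
10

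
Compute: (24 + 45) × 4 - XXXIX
Convert XXXIX (Roman numeral) → 10 + 10 + 10 + 9 = 39 (decimal)
Expression in decimal: (24 + 45) × 4 - 39
Parentheses first: 24 + 45 = 69
Multiply: 69 × 4 = 276
Subtract: 276 - 39 = 237
237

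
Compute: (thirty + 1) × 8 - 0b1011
Convert thirty (English words) → 30 (decimal)
Convert 0b1011 (binary) → 8 + 2 + 1 = 11 (decimal)
Expression in decimal: (30 + 1) × 8 - 11
Parentheses first: 30 + 1 = 31
Multiply: 31 × 8 = 248
Subtract: 248 - 11 = 237
237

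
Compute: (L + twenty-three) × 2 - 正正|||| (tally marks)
Convert L (Roman numeral) → 50 (decimal)
Convert twenty-three (English words) → 23 (decimal)
Convert 正正|||| (tally marks) → 5 + 5 + 4 = 14 (decimal)
Expression in decimal: (50 + 23) × 2 - 14
Parentheses first: 50 + 23 = 73
Multiply: 73 × 2 = 146
Subtract: 146 - 14 = 132
132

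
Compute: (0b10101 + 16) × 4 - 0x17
Convert 0b10101 (binary) → 16 + 4 + 1 = 21 (decimal)
Convert 0x17 (hexadecimal) → 1×16 + 7 = 23 (decimal)
Expression in decimal: (21 + 16) × 4 - 23
Parentheses first: 21 + 16 = 37
Multiply: 37 × 4 = 148
Subtract: 148 - 23 = 125
125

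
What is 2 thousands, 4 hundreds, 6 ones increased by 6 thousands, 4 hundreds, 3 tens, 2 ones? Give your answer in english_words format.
Convert 2 thousands, 4 hundreds, 6 ones (place-value notation) → 2×1000 + 4×100 + 6 = 2406 (decimal)
Convert 6 thousands, 4 hundreds, 3 tens, 2 ones (place-value notation) → 6×1000 + 4×100 + 3×10 + 2 = 6432 (decimal)
Compute 2406 + 6432 = 8838
Convert 8838 (decimal) → 8838 = 8×1000 + 8×100 + 38 → eight thousand eight hundred thirty-eight (English words)
eight thousand eight hundred thirty-eight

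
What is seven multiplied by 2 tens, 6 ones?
Convert seven (English words) → 7 (decimal)
Convert 2 tens, 6 ones (place-value notation) → 2×10 + 6 = 26 (decimal)
Compute 7 × 26 = 182
182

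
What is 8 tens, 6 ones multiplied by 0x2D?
Convert 8 tens, 6 ones (place-value notation) → 8×10 + 6 = 86 (decimal)
Convert 0x2D (hexadecimal) → 2×16 + 13 = 45 (decimal)
Compute 86 × 45 = 3870
3870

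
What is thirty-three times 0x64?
Convert thirty-three (English words) → 33 (decimal)
Convert 0x64 (hexadecimal) → 6×16 + 4 = 100 (decimal)
Compute 33 × 100 = 3300
3300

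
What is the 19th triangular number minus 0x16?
The 19th triangular number = 19×20/2 = 190
Convert 0x16 (hexadecimal) → 1×16 + 6 = 22 (decimal)
Compute 190 - 22 = 168
168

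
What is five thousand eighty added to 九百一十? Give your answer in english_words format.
Convert five thousand eighty (English words) → 5×1000 + 80 = 5080 (decimal)
Convert 九百一十 (Chinese numeral) → 9×100 + 1×10 = 910 (decimal)
Compute 5080 + 910 = 5990
Convert 5990 (decimal) → 5990 = 5×1000 + 9×100 + 90 → five thousand nine hundred ninety (English words)
five thousand nine hundred ninety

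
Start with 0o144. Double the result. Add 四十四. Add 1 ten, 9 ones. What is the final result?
Convert 0o144 (octal) → 1×64 + 4×8 + 4 = 100 (decimal)
Start: 100
100 × 2 = 200
Convert 四十四 (Chinese numeral) → 4×10 + 4 = 44 (decimal)
200 + 44 = 244
Convert 1 ten, 9 ones (place-value notation) → 1×10 + 9 = 19 (decimal)
244 + 19 = 263
263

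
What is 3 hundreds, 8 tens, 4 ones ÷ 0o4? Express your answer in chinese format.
Convert 3 hundreds, 8 tens, 4 ones (place-value notation) → 3×100 + 8×10 + 4 = 384 (decimal)
Convert 0o4 (octal) → 4 (decimal)
Compute 384 ÷ 4 = 96
Convert 96 (decimal) → 96 = 9×10 + 6 → 九十六 (Chinese numeral)
九十六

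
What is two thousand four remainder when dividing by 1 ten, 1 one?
Convert two thousand four (English words) → 2×1000 + 4 = 2004 (decimal)
Convert 1 ten, 1 one (place-value notation) → 1×10 + 1 = 11 (decimal)
Compute 2004 mod 11 = 2
2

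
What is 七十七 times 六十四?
Convert 七十七 (Chinese numeral) → 7×10 + 7 = 77 (decimal)
Convert 六十四 (Chinese numeral) → 6×10 + 4 = 64 (decimal)
Compute 77 × 64 = 4928
4928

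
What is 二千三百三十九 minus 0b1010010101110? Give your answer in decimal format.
Convert 二千三百三十九 (Chinese numeral) → 2×1000 + 3×100 + 3×10 + 9 = 2339 (decimal)
Convert 0b1010010101110 (binary) → 4096 + 1024 + 128 + 32 + 8 + 4 + 2 = 5294 (decimal)
Compute 2339 - 5294 = -2955
-2955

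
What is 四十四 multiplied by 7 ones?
Convert 四十四 (Chinese numeral) → 4×10 + 4 = 44 (decimal)
Convert 7 ones (place-value notation) → 7 (decimal)
Compute 44 × 7 = 308
308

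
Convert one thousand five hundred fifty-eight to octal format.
Convert one thousand five hundred fifty-eight (English words) → 1×1000 + 5×100 + 58 = 1558 (decimal)
Convert 1558 (decimal) → 1558 = 3×512 + 2×8 + 6 → 0o3026 (octal)
0o3026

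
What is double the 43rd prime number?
The 43rd prime number = 191
Compute 191 × 2 = 382
382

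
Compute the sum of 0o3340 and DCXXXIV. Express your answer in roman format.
Convert 0o3340 (octal) → 3×512 + 3×64 + 4×8 = 1760 (decimal)
Convert DCXXXIV (Roman numeral) → 500 + 100 + 10 + 10 + 10 + 4 = 634 (decimal)
Compute 1760 + 634 = 2394
Convert 2394 (decimal) → 2394 = 1000 + 1000 + 100 + 100 + 100 + 90 + 4 → MMCCCXCIV (Roman numeral)
MMCCCXCIV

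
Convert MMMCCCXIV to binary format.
Convert MMMCCCXIV (Roman numeral) → 1000 + 1000 + 1000 + 100 + 100 + 100 + 10 + 4 = 3314 (decimal)
Convert 3314 (decimal) → 3314 = 2048 + 1024 + 128 + 64 + 32 + 16 + 2 → 0b110011110010 (binary)
0b110011110010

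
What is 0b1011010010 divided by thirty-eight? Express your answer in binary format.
Convert 0b1011010010 (binary) → 512 + 128 + 64 + 16 + 2 = 722 (decimal)
Convert thirty-eight (English words) → 38 (decimal)
Compute 722 ÷ 38 = 19
Convert 19 (decimal) → 19 = 16 + 2 + 1 → 0b10011 (binary)
0b10011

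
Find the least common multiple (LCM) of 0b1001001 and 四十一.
Convert 0b1001001 (binary) → 64 + 8 + 1 = 73 (decimal)
Convert 四十一 (Chinese numeral) → 4×10 + 1 = 41 (decimal)
Compute lcm(73, 41) = 2993
2993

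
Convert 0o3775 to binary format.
Convert 0o3775 (octal) → 3×512 + 7×64 + 7×8 + 5 = 2045 (decimal)
Convert 2045 (decimal) → 2045 = 1024 + 512 + 256 + 128 + 64 + 32 + 16 + 8 + 4 + 1 → 0b11111111101 (binary)
0b11111111101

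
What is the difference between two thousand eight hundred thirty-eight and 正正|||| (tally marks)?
Convert two thousand eight hundred thirty-eight (English words) → 2×1000 + 8×100 + 38 = 2838 (decimal)
Convert 正正|||| (tally marks) → 5 + 5 + 4 = 14 (decimal)
Difference: |2838 - 14| = 2824
2824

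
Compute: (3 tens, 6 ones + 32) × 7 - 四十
Convert 3 tens, 6 ones (place-value notation) → 3×10 + 6 = 36 (decimal)
Convert 四十 (Chinese numeral) → 4×10 = 40 (decimal)
Expression in decimal: (36 + 32) × 7 - 40
Parentheses first: 36 + 32 = 68
Multiply: 68 × 7 = 476
Subtract: 476 - 40 = 436
436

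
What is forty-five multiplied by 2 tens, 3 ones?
Convert forty-five (English words) → 45 (decimal)
Convert 2 tens, 3 ones (place-value notation) → 2×10 + 3 = 23 (decimal)
Compute 45 × 23 = 1035
1035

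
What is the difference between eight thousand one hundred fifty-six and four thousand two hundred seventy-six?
Convert eight thousand one hundred fifty-six (English words) → 8×1000 + 1×100 + 56 = 8156 (decimal)
Convert four thousand two hundred seventy-six (English words) → 4×1000 + 2×100 + 76 = 4276 (decimal)
Difference: |8156 - 4276| = 3880
3880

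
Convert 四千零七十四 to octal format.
Convert 四千零七十四 (Chinese numeral) → 4×1000 + 7×10 + 4 = 4074 (decimal)
Convert 4074 (decimal) → 4074 = 7×512 + 7×64 + 5×8 + 2 → 0o7752 (octal)
0o7752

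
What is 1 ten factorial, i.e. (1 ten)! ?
Convert 1 ten (place-value notation) → 1×10 = 10 (decimal)
Compute 10! = 3628800
3628800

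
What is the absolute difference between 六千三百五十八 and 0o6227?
Convert 六千三百五十八 (Chinese numeral) → 6×1000 + 3×100 + 5×10 + 8 = 6358 (decimal)
Convert 0o6227 (octal) → 6×512 + 2×64 + 2×8 + 7 = 3223 (decimal)
Compute |6358 - 3223| = 3135
3135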